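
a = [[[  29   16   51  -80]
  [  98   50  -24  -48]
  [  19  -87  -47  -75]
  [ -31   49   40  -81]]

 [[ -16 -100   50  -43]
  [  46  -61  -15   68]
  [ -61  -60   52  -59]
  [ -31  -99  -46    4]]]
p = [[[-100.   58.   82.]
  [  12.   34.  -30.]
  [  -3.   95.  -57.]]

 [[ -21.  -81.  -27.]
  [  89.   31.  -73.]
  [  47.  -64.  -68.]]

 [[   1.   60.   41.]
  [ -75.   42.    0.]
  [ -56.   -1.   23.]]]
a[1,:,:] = [[-16, -100, 50, -43], [46, -61, -15, 68], [-61, -60, 52, -59], [-31, -99, -46, 4]]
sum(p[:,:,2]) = -109.0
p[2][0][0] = 1.0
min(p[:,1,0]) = -75.0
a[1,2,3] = -59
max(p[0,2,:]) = 95.0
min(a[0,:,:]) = -87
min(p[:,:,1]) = -81.0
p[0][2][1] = 95.0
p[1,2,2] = -68.0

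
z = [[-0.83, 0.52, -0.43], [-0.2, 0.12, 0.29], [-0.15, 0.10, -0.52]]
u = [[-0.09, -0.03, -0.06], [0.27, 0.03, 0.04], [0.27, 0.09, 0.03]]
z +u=[[-0.92, 0.49, -0.49], [0.07, 0.15, 0.33], [0.12, 0.19, -0.49]]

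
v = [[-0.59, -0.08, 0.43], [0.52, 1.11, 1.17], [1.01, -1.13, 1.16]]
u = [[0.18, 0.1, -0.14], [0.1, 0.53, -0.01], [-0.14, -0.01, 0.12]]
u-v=[[0.77, 0.18, -0.57], [-0.42, -0.58, -1.18], [-1.15, 1.12, -1.04]]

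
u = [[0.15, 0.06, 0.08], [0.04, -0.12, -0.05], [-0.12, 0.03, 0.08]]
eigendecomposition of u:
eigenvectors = [[(0.26+0.51j), 0.26-0.51j, (-0.15+0j)], [0.22+0.01j, (0.22-0.01j), 0.96+0.00j], [(-0.79+0j), (-0.79-0j), (-0.24+0j)]]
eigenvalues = [(0.11+0.08j), (0.11-0.08j), (-0.11+0j)]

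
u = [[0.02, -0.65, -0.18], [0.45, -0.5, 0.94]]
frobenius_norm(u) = 1.34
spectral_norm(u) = 1.17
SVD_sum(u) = [[0.08,-0.11,0.16], [0.44,-0.60,0.88]] + [[-0.06, -0.54, -0.34], [0.01, 0.1, 0.06]]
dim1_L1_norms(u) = [0.85, 1.89]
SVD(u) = [[0.18, 0.98], [0.98, -0.18]] @ diag([1.1687277814671018, 0.6522847329402905]) @ [[0.38, -0.52, 0.76], [-0.09, -0.84, -0.53]]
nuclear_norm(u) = 1.82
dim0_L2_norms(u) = [0.45, 0.82, 0.96]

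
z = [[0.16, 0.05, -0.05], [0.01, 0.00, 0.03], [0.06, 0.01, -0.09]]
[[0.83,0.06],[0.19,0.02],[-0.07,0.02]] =z@[[4.87, 1.23], [5.78, -2.29], [4.72, 0.38]]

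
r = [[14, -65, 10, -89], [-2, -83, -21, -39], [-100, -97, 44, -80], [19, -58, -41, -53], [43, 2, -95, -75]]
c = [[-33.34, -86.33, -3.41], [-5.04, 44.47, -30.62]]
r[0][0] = 14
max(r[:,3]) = -39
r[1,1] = -83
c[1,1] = 44.47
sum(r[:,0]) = -26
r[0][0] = 14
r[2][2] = 44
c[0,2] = -3.41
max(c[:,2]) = -3.41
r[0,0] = 14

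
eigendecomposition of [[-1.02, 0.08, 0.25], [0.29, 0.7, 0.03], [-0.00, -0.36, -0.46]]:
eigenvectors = [[-0.0, 0.98, 0.36], [-0.95, -0.16, -0.12], [0.30, -0.1, 0.92]]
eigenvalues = [0.69, -1.06, -0.41]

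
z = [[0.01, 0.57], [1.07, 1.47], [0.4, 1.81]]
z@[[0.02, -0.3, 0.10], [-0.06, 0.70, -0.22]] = [[-0.03, 0.40, -0.12], [-0.07, 0.71, -0.22], [-0.1, 1.15, -0.36]]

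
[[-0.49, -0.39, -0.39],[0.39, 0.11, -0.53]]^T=[[-0.49, 0.39], [-0.39, 0.11], [-0.39, -0.53]]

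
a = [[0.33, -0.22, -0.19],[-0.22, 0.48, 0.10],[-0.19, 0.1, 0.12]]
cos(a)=[[0.91,0.09,0.05],[0.09,0.86,-0.05],[0.05,-0.05,0.97]]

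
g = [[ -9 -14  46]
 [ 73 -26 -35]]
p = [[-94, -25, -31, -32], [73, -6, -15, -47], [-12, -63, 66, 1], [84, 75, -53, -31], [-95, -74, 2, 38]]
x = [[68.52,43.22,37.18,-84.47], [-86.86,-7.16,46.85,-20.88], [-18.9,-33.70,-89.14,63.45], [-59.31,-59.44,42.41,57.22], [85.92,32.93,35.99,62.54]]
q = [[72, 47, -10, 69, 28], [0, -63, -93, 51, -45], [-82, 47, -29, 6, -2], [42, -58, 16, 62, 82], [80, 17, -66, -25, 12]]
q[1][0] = 0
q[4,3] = -25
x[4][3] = 62.54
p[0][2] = -31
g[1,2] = -35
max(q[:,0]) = 80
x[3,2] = 42.41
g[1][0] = 73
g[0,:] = [-9, -14, 46]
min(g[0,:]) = -14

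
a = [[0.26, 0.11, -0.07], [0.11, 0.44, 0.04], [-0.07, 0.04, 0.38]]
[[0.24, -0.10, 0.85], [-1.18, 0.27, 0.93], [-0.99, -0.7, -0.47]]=a @ [[1.62, -1.49, 2.34], [-2.9, 1.19, 1.61], [-1.99, -2.23, -0.97]]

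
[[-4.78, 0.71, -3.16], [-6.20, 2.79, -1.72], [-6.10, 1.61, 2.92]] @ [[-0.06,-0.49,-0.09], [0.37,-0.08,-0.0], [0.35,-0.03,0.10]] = [[-0.56, 2.38, 0.11], [0.8, 2.87, 0.39], [1.98, 2.77, 0.84]]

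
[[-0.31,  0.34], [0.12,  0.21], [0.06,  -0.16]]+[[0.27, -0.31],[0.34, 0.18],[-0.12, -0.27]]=[[-0.04, 0.03], [0.46, 0.39], [-0.06, -0.43]]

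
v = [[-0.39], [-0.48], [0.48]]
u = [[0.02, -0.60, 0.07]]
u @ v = [[0.31]]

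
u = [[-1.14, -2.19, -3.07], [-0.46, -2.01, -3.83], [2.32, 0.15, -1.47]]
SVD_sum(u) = [[-0.48, -1.9, -3.33], [-0.54, -2.14, -3.74], [-0.11, -0.45, -0.78]] + [[-0.7, -0.18, 0.21], [0.12, 0.03, -0.04], [2.42, 0.63, -0.71]] + [[0.04, -0.1, 0.05], [-0.04, 0.1, -0.05], [0.01, -0.03, 0.02]]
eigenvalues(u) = [(-2.41+2.96j), (-2.41-2.96j), (0.19+0j)]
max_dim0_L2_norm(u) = 5.12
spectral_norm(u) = 5.89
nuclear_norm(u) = 8.77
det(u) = 2.81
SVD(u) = [[-0.66, 0.28, 0.70], [-0.74, -0.05, -0.67], [-0.15, -0.96, 0.24]] @ diag([5.885843674614514, 2.70789536791978, 0.1764848843354833]) @ [[0.12, 0.49, 0.86], [-0.93, -0.24, 0.27], [0.34, -0.84, 0.43]]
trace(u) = -4.62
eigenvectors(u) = [[(-0.62+0j), (-0.62-0j), -0.36+0.00j], [-0.58+0.18j, (-0.58-0.18j), (0.83+0j)], [0.16+0.47j, (0.16-0.47j), (-0.43+0j)]]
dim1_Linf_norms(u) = [3.07, 3.83, 2.32]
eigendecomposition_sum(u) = [[(-0.6+1.3j),  (-1.07-0.22j),  (-1.55-1.51j)], [-0.17+1.39j,  (-1.06+0.11j),  -1.89-0.95j], [(1.13+0.12j),  0.11+0.86j,  -0.75+1.54j]] + [[(-0.6-1.3j), -1.07+0.22j, -1.55+1.51j], [(-0.17-1.39j), (-1.06-0.11j), (-1.89+0.95j)], [1.13-0.12j, 0.11-0.86j, -0.75-1.54j]] + [[0.05-0.00j, (-0.05+0j), (0.02-0j)], [-0.12+0.00j, (0.12-0j), (-0.05+0j)], [(0.06-0j), (-0.06+0j), 0.02-0.00j]]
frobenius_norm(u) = 6.48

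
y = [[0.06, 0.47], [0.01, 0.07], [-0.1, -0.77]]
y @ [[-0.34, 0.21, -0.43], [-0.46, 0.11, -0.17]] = [[-0.24,0.06,-0.11], [-0.04,0.01,-0.02], [0.39,-0.11,0.17]]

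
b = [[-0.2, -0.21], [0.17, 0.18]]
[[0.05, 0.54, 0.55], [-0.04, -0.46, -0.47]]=b@[[0.96,  -3.27,  -3.12], [-1.13,  0.56,  0.34]]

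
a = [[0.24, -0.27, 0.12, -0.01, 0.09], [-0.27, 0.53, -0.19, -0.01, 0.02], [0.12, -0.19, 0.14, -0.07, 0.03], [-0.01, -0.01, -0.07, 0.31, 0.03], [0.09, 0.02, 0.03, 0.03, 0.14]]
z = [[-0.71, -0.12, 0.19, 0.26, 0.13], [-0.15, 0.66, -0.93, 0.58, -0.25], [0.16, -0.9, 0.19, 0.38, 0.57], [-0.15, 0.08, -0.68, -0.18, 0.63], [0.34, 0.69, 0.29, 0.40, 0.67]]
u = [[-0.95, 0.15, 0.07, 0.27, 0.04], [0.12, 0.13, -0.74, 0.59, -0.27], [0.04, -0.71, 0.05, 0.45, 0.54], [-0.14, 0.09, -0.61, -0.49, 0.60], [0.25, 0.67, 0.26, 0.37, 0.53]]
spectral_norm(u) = 1.01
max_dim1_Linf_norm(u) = 0.95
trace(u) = -0.73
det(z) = -0.99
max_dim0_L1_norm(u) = 2.17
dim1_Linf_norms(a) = [0.27, 0.53, 0.19, 0.31, 0.14]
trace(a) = 1.36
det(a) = 0.00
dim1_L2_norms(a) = [0.39, 0.62, 0.28, 0.32, 0.17]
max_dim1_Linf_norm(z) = 0.93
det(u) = -1.00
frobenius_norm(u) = 2.24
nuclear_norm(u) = 5.00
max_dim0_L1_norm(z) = 2.45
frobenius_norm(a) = 0.87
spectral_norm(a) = 0.77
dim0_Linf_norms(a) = [0.27, 0.53, 0.19, 0.31, 0.14]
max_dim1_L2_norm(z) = 1.31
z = u + a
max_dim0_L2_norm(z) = 1.32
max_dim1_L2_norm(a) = 0.62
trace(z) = 0.63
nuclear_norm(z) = 5.21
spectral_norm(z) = 1.55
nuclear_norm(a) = 1.36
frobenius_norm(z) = 2.43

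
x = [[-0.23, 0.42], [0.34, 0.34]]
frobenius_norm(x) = 0.68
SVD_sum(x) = [[0.06,0.38], [0.06,0.38]] + [[-0.29,0.04], [0.28,-0.04]]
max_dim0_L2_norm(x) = 0.54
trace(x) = 0.11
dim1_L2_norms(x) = [0.48, 0.48]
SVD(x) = [[0.7, 0.71], [0.71, -0.70]] @ diag([0.5430073525436773, 0.40699264745632274]) @ [[0.15, 0.99], [-0.99, 0.15]]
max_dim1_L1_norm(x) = 0.68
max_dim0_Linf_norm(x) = 0.42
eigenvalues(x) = [-0.42, 0.53]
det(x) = -0.22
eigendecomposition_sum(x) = [[-0.34, 0.19],[0.15, -0.08]] + [[0.11,  0.23], [0.19,  0.42]]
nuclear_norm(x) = 0.95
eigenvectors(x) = [[-0.91, -0.48],[0.41, -0.87]]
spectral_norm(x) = 0.54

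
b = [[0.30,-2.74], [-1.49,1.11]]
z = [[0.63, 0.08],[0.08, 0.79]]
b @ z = [[-0.03, -2.14], [-0.85, 0.76]]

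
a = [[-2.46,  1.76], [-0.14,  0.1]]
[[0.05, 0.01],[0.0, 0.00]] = a @ [[0.01, 0.01], [0.04, 0.02]]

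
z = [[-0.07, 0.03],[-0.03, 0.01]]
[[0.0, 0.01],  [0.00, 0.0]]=z@ [[0.04, 0.17], [0.17, 0.75]]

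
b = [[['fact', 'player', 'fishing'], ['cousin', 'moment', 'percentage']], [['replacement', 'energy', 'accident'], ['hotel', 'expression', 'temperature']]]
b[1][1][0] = 'hotel'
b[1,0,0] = 'replacement'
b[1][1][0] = 'hotel'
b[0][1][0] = 'cousin'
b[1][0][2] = 'accident'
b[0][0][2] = 'fishing'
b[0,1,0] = 'cousin'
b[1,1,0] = 'hotel'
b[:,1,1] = ['moment', 'expression']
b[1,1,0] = 'hotel'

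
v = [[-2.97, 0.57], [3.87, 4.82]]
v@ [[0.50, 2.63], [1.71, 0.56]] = [[-0.51, -7.49], [10.18, 12.88]]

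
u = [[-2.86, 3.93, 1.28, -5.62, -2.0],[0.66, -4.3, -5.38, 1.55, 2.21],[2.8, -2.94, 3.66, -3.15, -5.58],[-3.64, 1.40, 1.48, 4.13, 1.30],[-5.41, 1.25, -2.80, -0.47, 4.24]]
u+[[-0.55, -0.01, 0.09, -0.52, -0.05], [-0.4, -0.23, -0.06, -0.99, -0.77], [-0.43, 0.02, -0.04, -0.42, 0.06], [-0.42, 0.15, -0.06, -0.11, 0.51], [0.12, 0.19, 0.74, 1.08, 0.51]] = [[-3.41, 3.92, 1.37, -6.14, -2.05],[0.26, -4.53, -5.44, 0.56, 1.44],[2.37, -2.92, 3.62, -3.57, -5.52],[-4.06, 1.55, 1.42, 4.02, 1.81],[-5.29, 1.44, -2.06, 0.61, 4.75]]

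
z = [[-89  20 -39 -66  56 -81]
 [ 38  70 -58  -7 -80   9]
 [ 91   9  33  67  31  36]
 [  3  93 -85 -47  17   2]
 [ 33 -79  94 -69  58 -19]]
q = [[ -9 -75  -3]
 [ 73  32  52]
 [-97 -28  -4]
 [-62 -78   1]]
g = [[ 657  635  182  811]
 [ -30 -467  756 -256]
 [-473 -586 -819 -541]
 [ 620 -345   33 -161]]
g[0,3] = 811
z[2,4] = 31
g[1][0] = -30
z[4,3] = -69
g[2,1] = -586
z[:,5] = [-81, 9, 36, 2, -19]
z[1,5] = 9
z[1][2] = -58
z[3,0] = 3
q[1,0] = 73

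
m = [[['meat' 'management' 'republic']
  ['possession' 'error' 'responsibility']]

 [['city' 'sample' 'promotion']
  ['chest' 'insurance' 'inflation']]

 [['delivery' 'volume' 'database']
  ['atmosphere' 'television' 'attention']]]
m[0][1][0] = 'possession'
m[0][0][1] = 'management'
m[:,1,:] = [['possession', 'error', 'responsibility'], ['chest', 'insurance', 'inflation'], ['atmosphere', 'television', 'attention']]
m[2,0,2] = 'database'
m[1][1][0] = 'chest'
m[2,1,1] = 'television'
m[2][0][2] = 'database'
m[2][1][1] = 'television'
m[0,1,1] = 'error'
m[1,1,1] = 'insurance'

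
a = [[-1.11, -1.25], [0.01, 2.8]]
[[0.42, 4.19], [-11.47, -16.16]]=a @ [[4.25, 2.73], [-4.11, -5.78]]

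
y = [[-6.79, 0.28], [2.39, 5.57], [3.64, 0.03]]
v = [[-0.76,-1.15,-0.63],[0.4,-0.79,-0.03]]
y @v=[[5.27, 7.59, 4.27], [0.41, -7.15, -1.67], [-2.75, -4.21, -2.29]]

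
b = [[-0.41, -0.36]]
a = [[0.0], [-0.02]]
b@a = [[0.01]]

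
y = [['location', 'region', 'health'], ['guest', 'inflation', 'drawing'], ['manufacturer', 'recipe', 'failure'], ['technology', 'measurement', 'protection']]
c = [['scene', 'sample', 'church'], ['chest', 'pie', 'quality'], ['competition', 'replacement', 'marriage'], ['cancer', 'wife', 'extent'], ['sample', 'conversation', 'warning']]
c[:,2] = ['church', 'quality', 'marriage', 'extent', 'warning']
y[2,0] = 'manufacturer'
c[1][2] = 'quality'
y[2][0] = 'manufacturer'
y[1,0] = 'guest'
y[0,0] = 'location'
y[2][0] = 'manufacturer'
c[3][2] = 'extent'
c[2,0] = 'competition'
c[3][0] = 'cancer'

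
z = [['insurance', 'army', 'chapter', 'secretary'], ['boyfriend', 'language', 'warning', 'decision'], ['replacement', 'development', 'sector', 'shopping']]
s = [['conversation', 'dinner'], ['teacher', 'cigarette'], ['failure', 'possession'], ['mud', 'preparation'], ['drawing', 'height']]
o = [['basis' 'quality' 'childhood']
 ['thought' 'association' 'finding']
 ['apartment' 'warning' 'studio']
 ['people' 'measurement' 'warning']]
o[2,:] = ['apartment', 'warning', 'studio']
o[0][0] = 'basis'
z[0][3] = 'secretary'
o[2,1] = 'warning'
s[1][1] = 'cigarette'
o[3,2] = 'warning'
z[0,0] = 'insurance'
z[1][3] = 'decision'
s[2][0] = 'failure'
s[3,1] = 'preparation'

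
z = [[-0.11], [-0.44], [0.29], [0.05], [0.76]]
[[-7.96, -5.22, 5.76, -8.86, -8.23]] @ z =[[-1.86]]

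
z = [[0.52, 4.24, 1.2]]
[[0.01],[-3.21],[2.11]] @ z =[[0.01, 0.04, 0.01], [-1.67, -13.61, -3.85], [1.10, 8.95, 2.53]]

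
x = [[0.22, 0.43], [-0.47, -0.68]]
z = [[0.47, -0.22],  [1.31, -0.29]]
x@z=[[0.67, -0.17], [-1.11, 0.30]]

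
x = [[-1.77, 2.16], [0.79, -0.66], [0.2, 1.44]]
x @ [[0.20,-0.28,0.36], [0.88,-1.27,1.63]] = [[1.55,  -2.25,  2.88], [-0.42,  0.62,  -0.79], [1.31,  -1.88,  2.42]]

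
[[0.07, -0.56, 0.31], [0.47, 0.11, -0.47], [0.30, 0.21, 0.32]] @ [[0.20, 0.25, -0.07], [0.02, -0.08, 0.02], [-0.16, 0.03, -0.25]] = [[-0.05, 0.07, -0.09], [0.17, 0.09, 0.09], [0.01, 0.07, -0.1]]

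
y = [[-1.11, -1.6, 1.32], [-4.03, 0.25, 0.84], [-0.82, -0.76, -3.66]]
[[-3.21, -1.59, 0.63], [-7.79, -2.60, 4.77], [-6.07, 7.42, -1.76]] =y @ [[2.20,0.2,-1.02],[1.23,-0.73,0.77],[0.91,-1.92,0.55]]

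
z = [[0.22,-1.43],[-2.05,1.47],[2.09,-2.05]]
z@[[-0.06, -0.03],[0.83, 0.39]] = [[-1.20, -0.56],[1.34, 0.63],[-1.83, -0.86]]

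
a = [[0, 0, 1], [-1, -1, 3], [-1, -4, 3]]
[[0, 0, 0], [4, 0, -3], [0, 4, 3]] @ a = [[0, 0, 0], [3, 12, -5], [-7, -16, 21]]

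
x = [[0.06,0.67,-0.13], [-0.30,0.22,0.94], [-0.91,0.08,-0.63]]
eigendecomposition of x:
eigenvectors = [[(0.37+0j), 0.17-0.55j, 0.17+0.55j],[-0.48+0.00j, (0.71+0j), (0.71-0j)],[0.79+0.00j, 0.17+0.37j, 0.17-0.37j]]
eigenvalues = [(-1.1+0j), (0.37+0.73j), (0.37-0.73j)]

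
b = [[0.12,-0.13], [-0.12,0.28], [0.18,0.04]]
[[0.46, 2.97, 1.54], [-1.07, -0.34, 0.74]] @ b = [[-0.02, 0.83],[0.05, 0.07]]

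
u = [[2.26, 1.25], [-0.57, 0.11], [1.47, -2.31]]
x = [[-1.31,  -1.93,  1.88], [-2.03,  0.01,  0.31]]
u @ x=[[-5.5, -4.35, 4.64], [0.52, 1.10, -1.04], [2.76, -2.86, 2.05]]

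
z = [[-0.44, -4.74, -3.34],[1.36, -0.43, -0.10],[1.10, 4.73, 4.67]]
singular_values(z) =[8.86, 1.51, 0.61]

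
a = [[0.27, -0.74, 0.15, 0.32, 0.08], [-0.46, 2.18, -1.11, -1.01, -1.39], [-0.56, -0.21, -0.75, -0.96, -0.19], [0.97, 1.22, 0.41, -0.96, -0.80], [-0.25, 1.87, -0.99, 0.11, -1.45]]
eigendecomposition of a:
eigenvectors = [[0.42+0.00j, (-0.04-0.05j), -0.04+0.05j, (0.55+0j), (0.22+0j)], [(-0.74+0j), (0.16+0.07j), (0.16-0.07j), (0.15+0j), 0.33+0.00j], [0.02+0.00j, (0.01+0.6j), 0.01-0.60j, (-0.63+0j), (0.11+0j)], [-0.03+0.00j, (0.64+0j), 0.64-0.00j, 0.03+0.00j, (-0.35+0j)], [-0.52+0.00j, -0.08-0.44j, -0.08+0.44j, (0.53+0j), 0.84+0.00j]]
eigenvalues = [(1.46+0j), (-0.61+1.01j), (-0.61-1.01j), (-0+0j), (-0.95+0j)]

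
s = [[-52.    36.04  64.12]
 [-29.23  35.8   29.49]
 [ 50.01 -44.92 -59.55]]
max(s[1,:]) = 35.8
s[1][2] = 29.49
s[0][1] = 36.04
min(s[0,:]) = -52.0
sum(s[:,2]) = 34.06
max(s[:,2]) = 64.12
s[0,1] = 36.04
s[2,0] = 50.01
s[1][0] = -29.23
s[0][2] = 64.12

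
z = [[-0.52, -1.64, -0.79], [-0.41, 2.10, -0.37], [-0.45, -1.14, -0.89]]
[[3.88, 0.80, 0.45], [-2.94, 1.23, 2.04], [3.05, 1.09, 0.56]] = z @ [[-0.86, -0.12, -2.23], [-1.71, 0.29, 0.51], [-0.80, -1.54, -0.16]]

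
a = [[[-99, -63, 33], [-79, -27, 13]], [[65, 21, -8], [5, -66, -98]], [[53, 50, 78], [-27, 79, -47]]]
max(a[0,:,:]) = 33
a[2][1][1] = 79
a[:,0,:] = [[-99, -63, 33], [65, 21, -8], [53, 50, 78]]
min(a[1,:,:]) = -98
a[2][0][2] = 78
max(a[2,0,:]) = 78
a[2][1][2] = -47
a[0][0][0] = -99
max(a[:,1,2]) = 13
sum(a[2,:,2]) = 31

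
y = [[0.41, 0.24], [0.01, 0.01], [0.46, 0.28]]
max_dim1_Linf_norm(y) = 0.46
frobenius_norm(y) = 0.72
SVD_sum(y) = [[0.41, 0.24], [0.01, 0.01], [0.46, 0.28]] + [[0.00, -0.00], [-0.0, 0.0], [-0.0, 0.0]]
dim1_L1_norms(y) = [0.65, 0.02, 0.74]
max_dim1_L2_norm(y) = 0.54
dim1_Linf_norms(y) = [0.41, 0.01, 0.46]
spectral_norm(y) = 0.72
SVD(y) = [[-0.66, 0.66], [-0.02, -0.49], [-0.75, -0.57]] @ diag([0.7182273918940689, 0.007029476014875271]) @ [[-0.86, -0.51],[0.51, -0.86]]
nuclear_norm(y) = 0.73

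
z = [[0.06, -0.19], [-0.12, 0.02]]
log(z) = [[(-1.88+1.36j), (-0.34+1.96j)],[-0.21+1.24j, (-1.95+1.78j)]]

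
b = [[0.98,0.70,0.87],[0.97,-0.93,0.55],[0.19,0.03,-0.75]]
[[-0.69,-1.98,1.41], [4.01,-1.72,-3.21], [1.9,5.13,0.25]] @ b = [[-2.33, 1.4, -2.75], [1.65, 4.31, 4.95], [6.89, -3.43, 4.29]]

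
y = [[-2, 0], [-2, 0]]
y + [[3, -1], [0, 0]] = [[1, -1], [-2, 0]]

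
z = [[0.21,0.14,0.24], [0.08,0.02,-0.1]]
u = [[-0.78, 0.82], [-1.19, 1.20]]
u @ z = [[-0.10, -0.09, -0.27], [-0.15, -0.14, -0.41]]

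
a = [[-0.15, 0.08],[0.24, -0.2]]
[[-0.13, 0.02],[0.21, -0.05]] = a @ [[0.88, -0.00], [-0.0, 0.27]]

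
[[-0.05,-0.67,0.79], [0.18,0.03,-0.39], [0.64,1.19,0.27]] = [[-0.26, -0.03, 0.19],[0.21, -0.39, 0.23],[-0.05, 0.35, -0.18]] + [[0.21, -0.64, 0.60], [-0.03, 0.42, -0.62], [0.69, 0.84, 0.45]]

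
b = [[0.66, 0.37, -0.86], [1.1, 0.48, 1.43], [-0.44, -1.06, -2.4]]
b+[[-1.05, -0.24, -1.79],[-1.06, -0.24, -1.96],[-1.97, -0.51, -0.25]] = [[-0.39,0.13,-2.65], [0.04,0.24,-0.53], [-2.41,-1.57,-2.65]]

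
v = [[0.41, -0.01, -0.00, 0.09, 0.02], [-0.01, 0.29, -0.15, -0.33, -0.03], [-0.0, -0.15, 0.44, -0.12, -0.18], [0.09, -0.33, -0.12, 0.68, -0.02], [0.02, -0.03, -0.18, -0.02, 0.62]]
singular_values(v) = [0.89, 0.74, 0.42, 0.4, 0.01]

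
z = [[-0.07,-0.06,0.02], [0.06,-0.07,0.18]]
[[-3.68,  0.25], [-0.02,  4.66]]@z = [[0.27,0.2,-0.03],[0.28,-0.33,0.84]]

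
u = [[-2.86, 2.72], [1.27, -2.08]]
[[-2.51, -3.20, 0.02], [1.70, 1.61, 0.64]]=u @ [[0.24, 0.91, -0.71], [-0.67, -0.22, -0.74]]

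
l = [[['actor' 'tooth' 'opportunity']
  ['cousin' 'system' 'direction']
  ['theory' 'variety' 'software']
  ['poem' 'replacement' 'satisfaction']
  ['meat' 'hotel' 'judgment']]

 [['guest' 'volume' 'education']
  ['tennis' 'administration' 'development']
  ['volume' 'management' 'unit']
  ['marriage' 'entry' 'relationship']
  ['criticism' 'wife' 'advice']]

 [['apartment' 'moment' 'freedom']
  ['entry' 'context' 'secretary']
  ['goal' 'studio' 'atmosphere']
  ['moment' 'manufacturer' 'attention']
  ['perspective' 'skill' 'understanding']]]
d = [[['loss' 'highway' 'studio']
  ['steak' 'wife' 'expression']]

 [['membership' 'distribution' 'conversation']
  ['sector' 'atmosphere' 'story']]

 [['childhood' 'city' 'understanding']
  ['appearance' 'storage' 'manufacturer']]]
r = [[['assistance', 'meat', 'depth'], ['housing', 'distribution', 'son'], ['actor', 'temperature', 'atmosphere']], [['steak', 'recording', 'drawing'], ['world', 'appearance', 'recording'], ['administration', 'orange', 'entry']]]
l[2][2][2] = 'atmosphere'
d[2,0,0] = 'childhood'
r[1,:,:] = [['steak', 'recording', 'drawing'], ['world', 'appearance', 'recording'], ['administration', 'orange', 'entry']]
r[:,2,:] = [['actor', 'temperature', 'atmosphere'], ['administration', 'orange', 'entry']]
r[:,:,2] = [['depth', 'son', 'atmosphere'], ['drawing', 'recording', 'entry']]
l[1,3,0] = 'marriage'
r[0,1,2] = 'son'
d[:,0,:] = [['loss', 'highway', 'studio'], ['membership', 'distribution', 'conversation'], ['childhood', 'city', 'understanding']]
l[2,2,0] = 'goal'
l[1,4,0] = 'criticism'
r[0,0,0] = 'assistance'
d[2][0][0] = 'childhood'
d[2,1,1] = 'storage'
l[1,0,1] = 'volume'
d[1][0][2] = 'conversation'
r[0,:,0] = ['assistance', 'housing', 'actor']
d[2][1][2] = 'manufacturer'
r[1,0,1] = 'recording'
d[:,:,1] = [['highway', 'wife'], ['distribution', 'atmosphere'], ['city', 'storage']]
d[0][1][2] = 'expression'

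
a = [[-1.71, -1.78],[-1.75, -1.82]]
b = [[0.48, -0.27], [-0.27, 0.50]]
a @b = [[-0.34, -0.43], [-0.35, -0.44]]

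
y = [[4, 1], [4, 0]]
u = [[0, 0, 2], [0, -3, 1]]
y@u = [[0, -3, 9], [0, 0, 8]]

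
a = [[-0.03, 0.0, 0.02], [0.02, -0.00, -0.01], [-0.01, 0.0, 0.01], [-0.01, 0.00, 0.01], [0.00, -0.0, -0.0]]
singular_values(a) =[0.05, 0.0, 0.0]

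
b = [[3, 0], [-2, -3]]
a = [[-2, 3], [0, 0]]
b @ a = [[-6, 9], [4, -6]]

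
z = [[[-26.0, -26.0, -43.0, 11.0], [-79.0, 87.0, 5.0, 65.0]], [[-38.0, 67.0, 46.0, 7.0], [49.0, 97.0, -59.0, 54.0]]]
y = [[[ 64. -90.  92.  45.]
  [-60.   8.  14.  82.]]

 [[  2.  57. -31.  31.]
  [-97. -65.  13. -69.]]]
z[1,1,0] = 49.0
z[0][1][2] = 5.0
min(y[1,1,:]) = -97.0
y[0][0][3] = 45.0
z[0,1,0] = -79.0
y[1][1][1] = -65.0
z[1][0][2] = 46.0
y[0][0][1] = -90.0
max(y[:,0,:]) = 92.0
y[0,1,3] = 82.0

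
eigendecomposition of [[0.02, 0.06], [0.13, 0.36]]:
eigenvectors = [[-0.94, -0.16], [0.34, -0.99]]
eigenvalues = [-0.0, 0.38]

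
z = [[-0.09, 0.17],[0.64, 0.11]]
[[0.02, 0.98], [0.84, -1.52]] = z @ [[1.19, -3.09], [0.74, 4.14]]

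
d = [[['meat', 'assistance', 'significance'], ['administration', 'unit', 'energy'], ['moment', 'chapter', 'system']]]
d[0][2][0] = 'moment'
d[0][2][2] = 'system'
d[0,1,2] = 'energy'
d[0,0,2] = 'significance'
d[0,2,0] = 'moment'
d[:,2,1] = ['chapter']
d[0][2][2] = 'system'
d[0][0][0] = 'meat'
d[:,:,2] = [['significance', 'energy', 'system']]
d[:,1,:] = [['administration', 'unit', 'energy']]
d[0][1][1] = 'unit'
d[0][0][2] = 'significance'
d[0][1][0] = 'administration'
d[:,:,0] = [['meat', 'administration', 'moment']]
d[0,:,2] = ['significance', 'energy', 'system']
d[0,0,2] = 'significance'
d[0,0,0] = 'meat'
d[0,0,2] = 'significance'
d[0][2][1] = 'chapter'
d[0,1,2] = 'energy'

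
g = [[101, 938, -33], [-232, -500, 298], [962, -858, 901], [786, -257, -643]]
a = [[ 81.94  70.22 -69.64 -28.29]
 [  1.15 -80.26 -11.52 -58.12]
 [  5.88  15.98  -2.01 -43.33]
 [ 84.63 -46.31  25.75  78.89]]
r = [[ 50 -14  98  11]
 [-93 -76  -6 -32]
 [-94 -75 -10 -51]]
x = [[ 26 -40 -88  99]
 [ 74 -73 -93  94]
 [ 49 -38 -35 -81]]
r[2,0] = -94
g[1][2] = 298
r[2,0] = -94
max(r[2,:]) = -10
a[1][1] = -80.26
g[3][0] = 786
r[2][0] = -94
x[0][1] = -40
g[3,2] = -643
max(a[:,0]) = 84.63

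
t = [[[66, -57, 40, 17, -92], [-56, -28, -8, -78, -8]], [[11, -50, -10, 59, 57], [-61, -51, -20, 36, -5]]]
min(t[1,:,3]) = 36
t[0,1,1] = -28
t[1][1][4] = -5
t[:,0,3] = [17, 59]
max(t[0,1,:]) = -8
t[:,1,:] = [[-56, -28, -8, -78, -8], [-61, -51, -20, 36, -5]]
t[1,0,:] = [11, -50, -10, 59, 57]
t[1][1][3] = 36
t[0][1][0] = -56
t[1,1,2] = -20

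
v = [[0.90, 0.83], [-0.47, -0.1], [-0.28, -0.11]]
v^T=[[0.90,-0.47,-0.28], [0.83,-0.10,-0.11]]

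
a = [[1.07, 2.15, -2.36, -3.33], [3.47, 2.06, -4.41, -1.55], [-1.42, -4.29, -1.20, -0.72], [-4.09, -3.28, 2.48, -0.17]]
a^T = [[1.07, 3.47, -1.42, -4.09], [2.15, 2.06, -4.29, -3.28], [-2.36, -4.41, -1.20, 2.48], [-3.33, -1.55, -0.72, -0.17]]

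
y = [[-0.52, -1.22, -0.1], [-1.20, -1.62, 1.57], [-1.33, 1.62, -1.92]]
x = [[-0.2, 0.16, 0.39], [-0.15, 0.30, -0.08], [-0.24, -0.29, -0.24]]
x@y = [[-0.61,0.62,-0.48], [-0.18,-0.43,0.64], [0.79,0.37,0.03]]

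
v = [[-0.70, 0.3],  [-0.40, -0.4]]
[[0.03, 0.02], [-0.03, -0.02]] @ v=[[-0.03, 0.0], [0.03, -0.0]]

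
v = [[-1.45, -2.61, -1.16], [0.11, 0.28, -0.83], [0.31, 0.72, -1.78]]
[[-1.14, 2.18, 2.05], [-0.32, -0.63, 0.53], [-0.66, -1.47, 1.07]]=v @ [[-0.65,  -0.39,  -0.65],[0.58,  -0.81,  -0.09],[0.49,  0.43,  -0.75]]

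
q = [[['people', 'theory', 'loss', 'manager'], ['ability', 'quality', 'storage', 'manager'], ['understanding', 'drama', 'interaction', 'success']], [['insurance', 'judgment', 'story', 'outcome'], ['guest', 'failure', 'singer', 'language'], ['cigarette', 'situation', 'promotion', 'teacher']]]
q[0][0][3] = 'manager'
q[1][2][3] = 'teacher'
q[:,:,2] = [['loss', 'storage', 'interaction'], ['story', 'singer', 'promotion']]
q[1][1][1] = 'failure'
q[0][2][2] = 'interaction'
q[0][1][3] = 'manager'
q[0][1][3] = 'manager'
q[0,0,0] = 'people'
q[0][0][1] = 'theory'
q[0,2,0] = 'understanding'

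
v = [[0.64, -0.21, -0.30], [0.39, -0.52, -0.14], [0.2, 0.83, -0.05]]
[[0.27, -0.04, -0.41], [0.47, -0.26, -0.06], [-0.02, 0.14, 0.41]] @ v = [[0.08, -0.38, -0.05], [0.19, -0.01, -0.1], [0.12, 0.27, -0.03]]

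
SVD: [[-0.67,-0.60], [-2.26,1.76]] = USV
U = [[-0.06,  -1.0], [-1.0,  0.06]]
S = [2.87, 0.88]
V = [[0.8, -0.60], [0.60, 0.80]]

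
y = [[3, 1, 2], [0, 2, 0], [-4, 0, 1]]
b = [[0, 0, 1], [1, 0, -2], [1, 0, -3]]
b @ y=[[-4, 0, 1], [11, 1, 0], [15, 1, -1]]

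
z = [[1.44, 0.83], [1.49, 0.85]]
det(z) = -0.013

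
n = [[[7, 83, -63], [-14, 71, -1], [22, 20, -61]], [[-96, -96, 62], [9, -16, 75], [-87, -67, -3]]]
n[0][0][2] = -63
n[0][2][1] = 20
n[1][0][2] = 62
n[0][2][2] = -61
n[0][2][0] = 22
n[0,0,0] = 7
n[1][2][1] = -67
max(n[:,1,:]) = 75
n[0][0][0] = 7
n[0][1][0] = -14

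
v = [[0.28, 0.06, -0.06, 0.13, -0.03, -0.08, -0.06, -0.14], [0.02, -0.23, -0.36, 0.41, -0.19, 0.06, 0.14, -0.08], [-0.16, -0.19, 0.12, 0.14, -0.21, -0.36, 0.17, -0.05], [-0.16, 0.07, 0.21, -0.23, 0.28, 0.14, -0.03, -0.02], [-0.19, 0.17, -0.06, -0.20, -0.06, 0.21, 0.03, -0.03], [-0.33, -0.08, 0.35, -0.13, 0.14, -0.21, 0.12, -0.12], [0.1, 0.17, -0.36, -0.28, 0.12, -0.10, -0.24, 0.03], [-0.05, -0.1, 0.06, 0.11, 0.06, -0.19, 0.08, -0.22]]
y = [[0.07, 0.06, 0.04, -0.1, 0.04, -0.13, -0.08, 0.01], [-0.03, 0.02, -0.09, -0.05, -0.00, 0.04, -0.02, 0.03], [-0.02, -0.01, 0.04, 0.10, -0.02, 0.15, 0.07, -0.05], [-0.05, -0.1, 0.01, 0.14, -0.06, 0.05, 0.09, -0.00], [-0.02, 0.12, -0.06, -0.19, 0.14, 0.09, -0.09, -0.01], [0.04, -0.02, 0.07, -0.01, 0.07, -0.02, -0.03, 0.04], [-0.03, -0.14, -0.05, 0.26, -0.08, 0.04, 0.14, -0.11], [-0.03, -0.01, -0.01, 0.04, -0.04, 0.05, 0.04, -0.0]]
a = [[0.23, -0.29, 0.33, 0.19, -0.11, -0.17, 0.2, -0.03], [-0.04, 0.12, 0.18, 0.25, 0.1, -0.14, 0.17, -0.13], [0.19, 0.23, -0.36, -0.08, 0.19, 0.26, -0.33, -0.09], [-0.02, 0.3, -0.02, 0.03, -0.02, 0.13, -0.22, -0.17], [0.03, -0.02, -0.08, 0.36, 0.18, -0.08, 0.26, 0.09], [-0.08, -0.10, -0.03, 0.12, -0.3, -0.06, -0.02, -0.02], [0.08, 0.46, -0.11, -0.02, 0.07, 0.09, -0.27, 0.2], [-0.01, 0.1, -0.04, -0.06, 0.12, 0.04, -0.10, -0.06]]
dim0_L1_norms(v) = [1.29, 1.07, 1.58, 1.63, 1.09, 1.35, 0.87, 0.69]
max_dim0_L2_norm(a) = 0.69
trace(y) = 0.53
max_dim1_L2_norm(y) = 0.36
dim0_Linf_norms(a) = [0.23, 0.46, 0.36, 0.36, 0.3, 0.26, 0.33, 0.2]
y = a @ v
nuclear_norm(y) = 1.16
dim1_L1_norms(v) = [0.84, 1.49, 1.4, 1.14, 0.95, 1.48, 1.4, 0.87]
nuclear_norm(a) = 3.12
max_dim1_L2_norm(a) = 0.67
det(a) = 0.00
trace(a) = -0.19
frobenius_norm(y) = 0.63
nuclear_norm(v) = 3.14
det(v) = -0.00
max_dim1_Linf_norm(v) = 0.41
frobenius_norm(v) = 1.43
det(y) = 0.00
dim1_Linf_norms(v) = [0.28, 0.41, 0.36, 0.28, 0.21, 0.35, 0.36, 0.22]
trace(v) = -0.79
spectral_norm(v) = 0.89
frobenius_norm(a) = 1.40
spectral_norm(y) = 0.54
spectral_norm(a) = 1.07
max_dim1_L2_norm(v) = 0.65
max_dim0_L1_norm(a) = 1.62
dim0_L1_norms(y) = [0.29, 0.48, 0.37, 0.89, 0.45, 0.57, 0.56, 0.25]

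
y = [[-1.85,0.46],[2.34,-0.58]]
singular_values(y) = [3.07, 0.0]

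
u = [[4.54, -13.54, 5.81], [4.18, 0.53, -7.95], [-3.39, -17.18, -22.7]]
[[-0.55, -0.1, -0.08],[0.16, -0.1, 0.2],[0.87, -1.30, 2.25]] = u@[[-0.04,0.03,-0.06], [0.01,0.03,-0.04], [-0.04,0.03,-0.06]]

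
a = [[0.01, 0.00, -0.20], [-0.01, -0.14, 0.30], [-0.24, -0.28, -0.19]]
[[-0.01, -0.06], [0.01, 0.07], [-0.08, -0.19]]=a@[[0.25, 0.38], [0.04, 0.13], [0.06, 0.32]]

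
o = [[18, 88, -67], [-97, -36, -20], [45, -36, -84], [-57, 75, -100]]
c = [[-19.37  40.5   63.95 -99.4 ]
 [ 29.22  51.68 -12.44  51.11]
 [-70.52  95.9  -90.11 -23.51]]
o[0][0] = 18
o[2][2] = -84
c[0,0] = -19.37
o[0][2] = -67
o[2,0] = 45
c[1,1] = 51.68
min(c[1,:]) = -12.44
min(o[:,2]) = -100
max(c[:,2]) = 63.95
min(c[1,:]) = -12.44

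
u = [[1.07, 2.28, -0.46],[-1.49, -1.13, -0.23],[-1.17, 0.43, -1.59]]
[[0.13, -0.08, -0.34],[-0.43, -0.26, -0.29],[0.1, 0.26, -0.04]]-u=[[-0.94, -2.36, 0.12], [1.06, 0.87, -0.06], [1.27, -0.17, 1.55]]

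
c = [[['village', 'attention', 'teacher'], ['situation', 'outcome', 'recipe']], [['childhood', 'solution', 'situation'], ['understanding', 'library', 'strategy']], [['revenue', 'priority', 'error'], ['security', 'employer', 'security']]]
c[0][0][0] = 'village'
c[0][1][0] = 'situation'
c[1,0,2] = 'situation'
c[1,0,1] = 'solution'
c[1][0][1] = 'solution'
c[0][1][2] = 'recipe'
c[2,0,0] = 'revenue'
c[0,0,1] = 'attention'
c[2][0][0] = 'revenue'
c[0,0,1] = 'attention'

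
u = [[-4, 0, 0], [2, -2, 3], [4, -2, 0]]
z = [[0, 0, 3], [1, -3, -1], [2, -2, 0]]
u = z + [[-4, 0, -3], [1, 1, 4], [2, 0, 0]]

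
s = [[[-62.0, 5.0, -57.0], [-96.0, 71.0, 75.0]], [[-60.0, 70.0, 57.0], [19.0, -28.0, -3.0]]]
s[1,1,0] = 19.0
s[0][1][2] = 75.0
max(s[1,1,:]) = 19.0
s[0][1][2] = 75.0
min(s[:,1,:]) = -96.0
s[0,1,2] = 75.0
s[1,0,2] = 57.0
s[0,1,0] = -96.0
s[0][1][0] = -96.0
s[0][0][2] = -57.0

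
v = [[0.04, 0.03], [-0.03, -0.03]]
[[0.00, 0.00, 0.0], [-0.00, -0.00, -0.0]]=v @ [[-0.06, -0.03, 0.00], [0.14, 0.08, 0.15]]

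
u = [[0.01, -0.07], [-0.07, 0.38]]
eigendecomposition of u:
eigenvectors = [[-0.98, 0.18], [-0.18, -0.98]]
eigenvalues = [-0.0, 0.39]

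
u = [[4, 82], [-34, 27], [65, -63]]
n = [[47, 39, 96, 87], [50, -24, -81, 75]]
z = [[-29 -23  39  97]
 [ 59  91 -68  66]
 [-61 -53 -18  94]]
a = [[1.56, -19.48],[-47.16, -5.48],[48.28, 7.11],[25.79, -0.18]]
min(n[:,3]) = 75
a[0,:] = [1.56, -19.48]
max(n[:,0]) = 50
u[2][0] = 65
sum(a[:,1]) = -18.03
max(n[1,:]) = 75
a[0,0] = 1.56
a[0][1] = -19.48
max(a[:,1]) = 7.11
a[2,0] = 48.28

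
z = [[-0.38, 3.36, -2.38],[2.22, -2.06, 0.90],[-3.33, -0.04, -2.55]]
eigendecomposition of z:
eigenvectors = [[-0.80, -0.60, -0.20], [-0.29, 0.51, 0.62], [0.53, -0.62, 0.76]]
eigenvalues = [2.43, -5.73, -1.69]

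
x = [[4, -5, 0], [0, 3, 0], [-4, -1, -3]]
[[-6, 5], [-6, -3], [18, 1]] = x @ [[-4, 0], [-2, -1], [0, 0]]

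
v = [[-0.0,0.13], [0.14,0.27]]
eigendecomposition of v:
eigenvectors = [[-0.92, -0.37],[0.39, -0.93]]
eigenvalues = [-0.06, 0.33]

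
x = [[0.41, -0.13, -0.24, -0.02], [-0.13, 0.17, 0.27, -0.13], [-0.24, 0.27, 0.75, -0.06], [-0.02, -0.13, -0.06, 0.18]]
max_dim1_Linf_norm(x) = 0.75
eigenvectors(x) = [[0.42, -0.17, 0.83, 0.32],[-0.35, -0.81, 0.18, -0.43],[-0.83, 0.2, 0.28, 0.44],[0.11, -0.52, -0.44, 0.72]]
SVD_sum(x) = [[0.17, -0.15, -0.34, 0.04], [-0.15, 0.13, 0.29, -0.04], [-0.34, 0.29, 0.68, -0.09], [0.04, -0.04, -0.09, 0.01]] + [[0.22, 0.05, 0.07, -0.11], [0.05, 0.01, 0.02, -0.02], [0.07, 0.02, 0.03, -0.04], [-0.11, -0.02, -0.04, 0.06]] + [[0.02,-0.03,0.03,0.05], [-0.03,0.04,-0.04,-0.07], [0.03,-0.04,0.04,0.07], [0.05,-0.07,0.07,0.11]] + [[-0.0, -0.00, 0.0, -0.00], [-0.0, -0.0, 0.00, -0.0], [0.0, 0.00, -0.0, 0.0], [-0.0, -0.0, 0.0, -0.0]]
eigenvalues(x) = [0.99, -0.01, 0.31, 0.21]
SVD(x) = [[-0.42, -0.83, -0.32, 0.17],  [0.35, -0.18, 0.43, 0.81],  [0.83, -0.28, -0.44, -0.2],  [-0.11, 0.44, -0.72, 0.52]] @ diag([0.9936751219492818, 0.31048785178535776, 0.21136805260129654, 0.00553102633593637]) @ [[-0.42, 0.35, 0.83, -0.11], [-0.83, -0.18, -0.28, 0.44], [-0.32, 0.43, -0.44, -0.72], [-0.17, -0.81, 0.20, -0.52]]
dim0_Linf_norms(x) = [0.41, 0.27, 0.75, 0.18]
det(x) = -0.00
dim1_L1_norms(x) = [0.8, 0.7, 1.32, 0.39]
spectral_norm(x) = 0.99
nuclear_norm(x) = 1.52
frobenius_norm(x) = 1.06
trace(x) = 1.51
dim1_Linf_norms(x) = [0.41, 0.27, 0.75, 0.18]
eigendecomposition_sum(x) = [[0.17, -0.15, -0.34, 0.04], [-0.15, 0.13, 0.29, -0.04], [-0.34, 0.29, 0.68, -0.09], [0.04, -0.04, -0.09, 0.01]] + [[-0.0, -0.0, 0.0, -0.0], [-0.00, -0.00, 0.0, -0.0], [0.00, 0.00, -0.00, 0.00], [-0.0, -0.0, 0.00, -0.0]] + [[0.22,0.05,0.07,-0.11], [0.05,0.01,0.02,-0.02], [0.07,0.02,0.03,-0.04], [-0.11,-0.02,-0.04,0.06]] + [[0.02,  -0.03,  0.03,  0.05], [-0.03,  0.04,  -0.04,  -0.07], [0.03,  -0.04,  0.04,  0.07], [0.05,  -0.07,  0.07,  0.11]]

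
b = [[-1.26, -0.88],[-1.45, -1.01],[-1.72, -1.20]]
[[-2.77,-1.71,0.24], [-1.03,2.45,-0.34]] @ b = [[5.56,3.88], [-1.67,-1.16]]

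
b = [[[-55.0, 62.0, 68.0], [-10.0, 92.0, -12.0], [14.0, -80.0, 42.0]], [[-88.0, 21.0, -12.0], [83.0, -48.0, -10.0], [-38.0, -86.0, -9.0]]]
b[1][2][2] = -9.0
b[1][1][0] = 83.0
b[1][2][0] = -38.0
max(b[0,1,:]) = 92.0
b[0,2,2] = 42.0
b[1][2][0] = -38.0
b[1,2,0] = -38.0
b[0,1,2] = -12.0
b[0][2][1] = -80.0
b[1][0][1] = 21.0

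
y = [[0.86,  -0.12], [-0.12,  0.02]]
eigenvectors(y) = [[0.99, 0.14],  [-0.14, 0.99]]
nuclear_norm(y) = 0.88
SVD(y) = [[-0.99, 0.14], [0.14, 0.99]] @ diag([0.876806593356831, 0.0031934066431689033]) @ [[-0.99,0.14],  [0.14,0.99]]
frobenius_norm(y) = 0.88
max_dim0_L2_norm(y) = 0.87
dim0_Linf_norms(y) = [0.86, 0.12]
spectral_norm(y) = 0.88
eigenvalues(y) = [0.88, 0.0]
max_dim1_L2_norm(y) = 0.87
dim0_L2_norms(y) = [0.87, 0.12]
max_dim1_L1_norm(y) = 0.98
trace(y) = 0.88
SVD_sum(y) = [[0.86, -0.12], [-0.12, 0.02]] + [[0.00, 0.00],[0.00, 0.0]]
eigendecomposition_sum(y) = [[0.86, -0.12],[-0.12, 0.02]] + [[0.00, 0.00],  [0.00, 0.00]]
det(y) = 0.00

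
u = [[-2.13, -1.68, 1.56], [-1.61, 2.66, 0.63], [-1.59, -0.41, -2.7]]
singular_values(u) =[3.2, 3.15, 3.11]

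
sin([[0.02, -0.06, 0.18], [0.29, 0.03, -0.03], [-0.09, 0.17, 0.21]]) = [[0.02,-0.06,0.18], [0.29,0.03,-0.03], [-0.09,0.17,0.21]]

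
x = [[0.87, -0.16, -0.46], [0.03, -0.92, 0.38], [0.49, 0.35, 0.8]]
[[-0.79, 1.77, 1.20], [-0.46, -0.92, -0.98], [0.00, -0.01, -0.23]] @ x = [[-0.05, -1.08, 2.00], [-0.91, 0.58, -0.92], [-0.11, -0.07, -0.19]]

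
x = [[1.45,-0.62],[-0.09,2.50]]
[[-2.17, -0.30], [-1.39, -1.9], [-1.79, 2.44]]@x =[[-3.12, 0.6], [-1.84, -3.89], [-2.82, 7.21]]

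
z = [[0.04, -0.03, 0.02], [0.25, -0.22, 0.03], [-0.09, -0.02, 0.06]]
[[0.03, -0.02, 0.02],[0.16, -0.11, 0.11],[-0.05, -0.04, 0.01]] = z @ [[0.67,0.07,0.16], [0.07,0.56,-0.3], [0.16,-0.3,0.29]]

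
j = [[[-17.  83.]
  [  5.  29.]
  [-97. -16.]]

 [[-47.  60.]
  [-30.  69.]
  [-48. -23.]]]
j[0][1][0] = 5.0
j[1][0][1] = 60.0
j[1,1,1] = 69.0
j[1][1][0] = -30.0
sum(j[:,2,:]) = -184.0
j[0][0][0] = -17.0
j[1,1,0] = -30.0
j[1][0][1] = 60.0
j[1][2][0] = -48.0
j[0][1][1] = 29.0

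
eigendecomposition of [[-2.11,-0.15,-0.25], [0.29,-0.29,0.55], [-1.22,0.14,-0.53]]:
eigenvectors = [[0.77, -0.02, -0.12], [-0.28, -0.81, 0.85], [0.57, 0.59, 0.51]]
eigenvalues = [-2.24, -0.68, -0.0]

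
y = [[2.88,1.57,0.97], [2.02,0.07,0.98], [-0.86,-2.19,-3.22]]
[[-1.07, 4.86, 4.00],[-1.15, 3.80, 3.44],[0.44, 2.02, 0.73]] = y @ [[-0.47, 2.30, 1.85], [0.32, -0.62, -0.69], [-0.23, -0.82, -0.25]]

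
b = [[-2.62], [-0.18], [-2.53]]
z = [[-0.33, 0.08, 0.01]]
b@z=[[0.86, -0.21, -0.03], [0.06, -0.01, -0.0], [0.83, -0.20, -0.03]]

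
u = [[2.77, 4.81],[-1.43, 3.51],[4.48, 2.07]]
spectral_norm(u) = 7.28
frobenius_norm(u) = 8.34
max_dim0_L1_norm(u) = 10.39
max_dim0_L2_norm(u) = 6.3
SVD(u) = [[-0.76, -0.17],[-0.27, -0.80],[-0.6, 0.57]] @ diag([7.282410800611411, 4.061501314925091]) @ [[-0.6, -0.80], [0.8, -0.60]]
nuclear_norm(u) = 11.34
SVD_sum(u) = [[3.32, 4.39], [1.17, 1.55], [2.63, 3.47]] + [[-0.55, 0.42], [-2.6, 1.96], [1.85, -1.4]]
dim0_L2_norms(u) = [5.46, 6.3]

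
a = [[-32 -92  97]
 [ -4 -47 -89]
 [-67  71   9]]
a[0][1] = -92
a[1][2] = -89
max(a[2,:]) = 71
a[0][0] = -32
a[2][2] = 9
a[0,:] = [-32, -92, 97]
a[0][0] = -32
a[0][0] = -32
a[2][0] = -67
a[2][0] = -67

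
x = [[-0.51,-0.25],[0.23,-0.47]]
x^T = [[-0.51, 0.23], [-0.25, -0.47]]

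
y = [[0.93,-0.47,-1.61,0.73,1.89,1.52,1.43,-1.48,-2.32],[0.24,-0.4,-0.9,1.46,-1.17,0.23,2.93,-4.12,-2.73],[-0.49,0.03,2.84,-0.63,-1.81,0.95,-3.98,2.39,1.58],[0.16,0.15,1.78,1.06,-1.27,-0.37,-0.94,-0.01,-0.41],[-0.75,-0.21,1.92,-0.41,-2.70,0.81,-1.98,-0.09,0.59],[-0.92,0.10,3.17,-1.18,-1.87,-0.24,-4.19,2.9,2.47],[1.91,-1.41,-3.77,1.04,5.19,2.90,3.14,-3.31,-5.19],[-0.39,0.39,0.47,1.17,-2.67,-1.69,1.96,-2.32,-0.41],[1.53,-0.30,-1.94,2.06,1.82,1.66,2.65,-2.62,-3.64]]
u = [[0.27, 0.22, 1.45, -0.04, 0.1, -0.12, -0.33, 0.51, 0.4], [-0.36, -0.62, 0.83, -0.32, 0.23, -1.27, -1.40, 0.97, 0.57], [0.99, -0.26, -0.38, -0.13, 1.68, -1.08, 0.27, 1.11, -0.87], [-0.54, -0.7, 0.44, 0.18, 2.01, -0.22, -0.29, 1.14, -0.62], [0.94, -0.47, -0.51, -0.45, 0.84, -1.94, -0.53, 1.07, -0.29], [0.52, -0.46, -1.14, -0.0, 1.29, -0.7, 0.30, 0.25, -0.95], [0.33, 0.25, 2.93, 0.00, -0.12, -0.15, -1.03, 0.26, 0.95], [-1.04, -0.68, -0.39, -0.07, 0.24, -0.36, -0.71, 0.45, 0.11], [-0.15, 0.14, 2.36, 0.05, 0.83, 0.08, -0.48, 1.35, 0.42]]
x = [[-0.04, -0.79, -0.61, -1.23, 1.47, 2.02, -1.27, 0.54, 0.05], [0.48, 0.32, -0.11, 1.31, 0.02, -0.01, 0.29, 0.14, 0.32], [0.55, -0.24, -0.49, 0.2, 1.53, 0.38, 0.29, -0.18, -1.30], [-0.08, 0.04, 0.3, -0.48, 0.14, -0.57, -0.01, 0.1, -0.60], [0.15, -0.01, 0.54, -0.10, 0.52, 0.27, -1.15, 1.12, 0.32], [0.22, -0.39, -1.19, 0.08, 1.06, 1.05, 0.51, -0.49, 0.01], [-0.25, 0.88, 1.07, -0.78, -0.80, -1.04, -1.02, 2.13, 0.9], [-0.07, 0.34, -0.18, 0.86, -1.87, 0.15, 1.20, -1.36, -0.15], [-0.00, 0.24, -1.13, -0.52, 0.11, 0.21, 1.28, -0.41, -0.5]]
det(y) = 0.00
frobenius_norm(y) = 18.30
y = u @ x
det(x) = 0.00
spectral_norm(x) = 4.47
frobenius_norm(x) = 6.98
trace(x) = -2.00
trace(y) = -1.33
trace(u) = -0.57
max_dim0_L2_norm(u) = 4.36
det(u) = -0.00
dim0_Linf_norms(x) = [0.55, 0.88, 1.19, 1.31, 1.87, 2.02, 1.28, 2.13, 1.3]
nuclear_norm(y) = 30.49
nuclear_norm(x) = 14.84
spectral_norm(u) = 5.02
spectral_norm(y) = 16.20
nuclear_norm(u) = 14.89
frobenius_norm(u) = 7.59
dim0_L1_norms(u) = [5.14, 3.8, 10.43, 1.24, 7.34, 5.92, 5.34, 7.11, 5.18]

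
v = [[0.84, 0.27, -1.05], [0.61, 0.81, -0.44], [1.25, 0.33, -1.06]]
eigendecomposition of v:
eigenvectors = [[(-0.53-0.39j), (-0.53+0.39j), -0.12+0.00j], [-0.12+0.19j, (-0.12-0.19j), (-0.96+0j)], [-0.72+0.00j, (-0.72-0j), -0.25+0.00j]]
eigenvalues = [(-0.09+0.6j), (-0.09-0.6j), (0.77+0j)]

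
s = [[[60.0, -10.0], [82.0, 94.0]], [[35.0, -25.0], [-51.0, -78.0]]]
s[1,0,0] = 35.0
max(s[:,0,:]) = 60.0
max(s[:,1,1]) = 94.0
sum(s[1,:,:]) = -119.0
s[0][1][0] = 82.0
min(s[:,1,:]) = -78.0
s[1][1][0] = -51.0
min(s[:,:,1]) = -78.0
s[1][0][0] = 35.0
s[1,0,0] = 35.0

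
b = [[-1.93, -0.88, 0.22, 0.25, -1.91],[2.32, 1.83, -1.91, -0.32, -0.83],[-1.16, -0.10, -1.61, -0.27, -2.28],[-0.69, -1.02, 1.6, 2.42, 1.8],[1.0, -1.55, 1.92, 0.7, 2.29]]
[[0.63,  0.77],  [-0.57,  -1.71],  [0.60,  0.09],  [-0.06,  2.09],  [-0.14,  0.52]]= b@[[-0.16, -0.52], [-0.31, -0.21], [-0.16, -0.14], [-0.06, 0.52], [-0.05, 0.27]]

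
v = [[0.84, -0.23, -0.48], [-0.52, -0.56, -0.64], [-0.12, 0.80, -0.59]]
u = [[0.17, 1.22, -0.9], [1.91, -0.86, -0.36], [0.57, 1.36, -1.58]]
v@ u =[[-0.57, 0.57, 0.09],[-1.52, -1.02, 1.68],[1.17, -1.64, 0.75]]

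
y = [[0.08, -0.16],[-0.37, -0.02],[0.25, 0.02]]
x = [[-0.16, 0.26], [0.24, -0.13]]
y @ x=[[-0.05,0.04],[0.05,-0.09],[-0.04,0.06]]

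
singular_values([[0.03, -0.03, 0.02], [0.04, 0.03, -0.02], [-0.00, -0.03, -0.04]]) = [0.05, 0.05, 0.05]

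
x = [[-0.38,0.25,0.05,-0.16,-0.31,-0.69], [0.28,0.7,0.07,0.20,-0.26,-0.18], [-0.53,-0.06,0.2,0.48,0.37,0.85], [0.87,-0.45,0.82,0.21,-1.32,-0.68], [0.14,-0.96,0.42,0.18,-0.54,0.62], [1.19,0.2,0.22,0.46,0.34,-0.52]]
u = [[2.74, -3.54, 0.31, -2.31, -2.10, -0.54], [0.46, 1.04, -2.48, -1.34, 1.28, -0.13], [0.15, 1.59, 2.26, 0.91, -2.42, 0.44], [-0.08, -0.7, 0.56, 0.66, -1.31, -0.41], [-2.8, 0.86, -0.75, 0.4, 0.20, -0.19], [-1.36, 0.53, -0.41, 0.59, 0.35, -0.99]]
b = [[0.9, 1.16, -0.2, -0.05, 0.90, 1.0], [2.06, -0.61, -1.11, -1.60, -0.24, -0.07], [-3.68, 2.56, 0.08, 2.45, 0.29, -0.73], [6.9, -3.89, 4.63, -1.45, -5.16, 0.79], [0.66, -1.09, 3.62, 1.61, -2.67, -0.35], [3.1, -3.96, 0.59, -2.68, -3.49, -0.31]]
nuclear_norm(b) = 23.80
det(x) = 0.06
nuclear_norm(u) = 16.64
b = x @ u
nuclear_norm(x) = 6.56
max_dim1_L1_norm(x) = 4.35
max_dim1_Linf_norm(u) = 3.54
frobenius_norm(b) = 14.91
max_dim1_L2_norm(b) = 10.66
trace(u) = 5.91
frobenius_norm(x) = 3.28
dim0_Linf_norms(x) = [1.19, 0.96, 0.82, 0.48, 1.32, 0.85]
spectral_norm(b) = 13.37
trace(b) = -4.06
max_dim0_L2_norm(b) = 8.73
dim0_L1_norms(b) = [17.3, 13.27, 10.23, 9.84, 12.75, 3.25]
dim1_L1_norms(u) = [11.54, 6.73, 7.77, 3.72, 5.2, 4.23]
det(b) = 3.77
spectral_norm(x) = 2.30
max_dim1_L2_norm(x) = 1.97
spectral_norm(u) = 6.24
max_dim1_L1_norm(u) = 11.54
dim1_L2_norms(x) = [0.9, 0.84, 1.19, 1.97, 1.35, 1.45]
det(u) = 58.84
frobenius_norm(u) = 8.48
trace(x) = -0.33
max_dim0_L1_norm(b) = 17.3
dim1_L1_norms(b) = [4.21, 5.69, 9.79, 22.82, 10.0, 14.13]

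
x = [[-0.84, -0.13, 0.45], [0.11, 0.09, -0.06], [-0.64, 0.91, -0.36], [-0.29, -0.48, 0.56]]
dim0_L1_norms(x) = [1.88, 1.61, 1.43]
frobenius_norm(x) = 1.72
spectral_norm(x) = 1.26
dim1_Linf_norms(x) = [0.84, 0.11, 0.91, 0.56]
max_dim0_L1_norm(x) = 1.88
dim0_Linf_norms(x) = [0.84, 0.91, 0.56]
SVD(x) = [[0.05, 0.83, -0.39], [-0.05, -0.11, 0.6], [-0.89, 0.29, 0.27], [0.45, 0.47, 0.65]] @ diag([1.2596400108551067, 1.1627663264207317, 0.07403724194607954]) @ [[0.31, -0.82, 0.48], [-0.88, -0.07, 0.46], [0.35, 0.56, 0.75]]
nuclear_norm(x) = 2.50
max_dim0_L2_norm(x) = 1.1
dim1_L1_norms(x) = [1.42, 0.26, 1.91, 1.33]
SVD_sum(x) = [[0.02, -0.05, 0.03],[-0.02, 0.06, -0.03],[-0.35, 0.92, -0.53],[0.18, -0.47, 0.27]] + [[-0.85, -0.06, 0.44], [0.12, 0.01, -0.06], [-0.3, -0.02, 0.16], [-0.48, -0.04, 0.25]] + [[-0.01, -0.02, -0.02], [0.02, 0.02, 0.03], [0.01, 0.01, 0.02], [0.02, 0.03, 0.04]]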